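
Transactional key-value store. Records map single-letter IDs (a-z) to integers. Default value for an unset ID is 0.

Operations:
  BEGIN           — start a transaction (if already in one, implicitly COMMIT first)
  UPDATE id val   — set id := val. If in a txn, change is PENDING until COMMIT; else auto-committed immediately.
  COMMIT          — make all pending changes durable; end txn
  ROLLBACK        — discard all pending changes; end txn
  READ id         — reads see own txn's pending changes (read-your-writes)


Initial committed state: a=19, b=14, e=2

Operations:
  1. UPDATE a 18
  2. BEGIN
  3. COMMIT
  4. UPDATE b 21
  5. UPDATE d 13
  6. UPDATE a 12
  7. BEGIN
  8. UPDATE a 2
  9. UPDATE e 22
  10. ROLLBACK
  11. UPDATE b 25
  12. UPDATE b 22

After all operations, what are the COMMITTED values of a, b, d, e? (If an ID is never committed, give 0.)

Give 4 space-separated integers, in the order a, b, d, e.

Answer: 12 22 13 2

Derivation:
Initial committed: {a=19, b=14, e=2}
Op 1: UPDATE a=18 (auto-commit; committed a=18)
Op 2: BEGIN: in_txn=True, pending={}
Op 3: COMMIT: merged [] into committed; committed now {a=18, b=14, e=2}
Op 4: UPDATE b=21 (auto-commit; committed b=21)
Op 5: UPDATE d=13 (auto-commit; committed d=13)
Op 6: UPDATE a=12 (auto-commit; committed a=12)
Op 7: BEGIN: in_txn=True, pending={}
Op 8: UPDATE a=2 (pending; pending now {a=2})
Op 9: UPDATE e=22 (pending; pending now {a=2, e=22})
Op 10: ROLLBACK: discarded pending ['a', 'e']; in_txn=False
Op 11: UPDATE b=25 (auto-commit; committed b=25)
Op 12: UPDATE b=22 (auto-commit; committed b=22)
Final committed: {a=12, b=22, d=13, e=2}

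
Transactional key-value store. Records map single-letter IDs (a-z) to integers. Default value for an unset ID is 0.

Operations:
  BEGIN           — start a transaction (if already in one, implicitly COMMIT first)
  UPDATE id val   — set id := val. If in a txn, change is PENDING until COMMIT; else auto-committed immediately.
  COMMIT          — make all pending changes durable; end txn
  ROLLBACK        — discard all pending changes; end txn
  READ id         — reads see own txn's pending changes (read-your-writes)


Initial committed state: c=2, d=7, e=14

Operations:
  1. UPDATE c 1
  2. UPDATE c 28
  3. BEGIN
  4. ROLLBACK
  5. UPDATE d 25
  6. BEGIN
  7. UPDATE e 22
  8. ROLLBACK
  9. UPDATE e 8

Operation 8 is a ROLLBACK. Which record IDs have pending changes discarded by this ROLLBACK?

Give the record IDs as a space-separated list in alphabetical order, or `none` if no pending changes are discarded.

Answer: e

Derivation:
Initial committed: {c=2, d=7, e=14}
Op 1: UPDATE c=1 (auto-commit; committed c=1)
Op 2: UPDATE c=28 (auto-commit; committed c=28)
Op 3: BEGIN: in_txn=True, pending={}
Op 4: ROLLBACK: discarded pending []; in_txn=False
Op 5: UPDATE d=25 (auto-commit; committed d=25)
Op 6: BEGIN: in_txn=True, pending={}
Op 7: UPDATE e=22 (pending; pending now {e=22})
Op 8: ROLLBACK: discarded pending ['e']; in_txn=False
Op 9: UPDATE e=8 (auto-commit; committed e=8)
ROLLBACK at op 8 discards: ['e']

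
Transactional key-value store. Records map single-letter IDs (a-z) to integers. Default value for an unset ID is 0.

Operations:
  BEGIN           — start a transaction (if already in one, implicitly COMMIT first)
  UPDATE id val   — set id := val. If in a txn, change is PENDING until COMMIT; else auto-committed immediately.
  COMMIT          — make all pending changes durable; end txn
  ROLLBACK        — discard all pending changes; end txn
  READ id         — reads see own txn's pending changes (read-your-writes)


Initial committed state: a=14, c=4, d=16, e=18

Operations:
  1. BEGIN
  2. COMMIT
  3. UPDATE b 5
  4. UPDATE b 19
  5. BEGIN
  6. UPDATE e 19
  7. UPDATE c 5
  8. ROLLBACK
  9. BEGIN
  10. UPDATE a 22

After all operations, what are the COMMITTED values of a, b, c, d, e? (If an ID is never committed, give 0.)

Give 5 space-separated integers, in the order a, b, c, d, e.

Initial committed: {a=14, c=4, d=16, e=18}
Op 1: BEGIN: in_txn=True, pending={}
Op 2: COMMIT: merged [] into committed; committed now {a=14, c=4, d=16, e=18}
Op 3: UPDATE b=5 (auto-commit; committed b=5)
Op 4: UPDATE b=19 (auto-commit; committed b=19)
Op 5: BEGIN: in_txn=True, pending={}
Op 6: UPDATE e=19 (pending; pending now {e=19})
Op 7: UPDATE c=5 (pending; pending now {c=5, e=19})
Op 8: ROLLBACK: discarded pending ['c', 'e']; in_txn=False
Op 9: BEGIN: in_txn=True, pending={}
Op 10: UPDATE a=22 (pending; pending now {a=22})
Final committed: {a=14, b=19, c=4, d=16, e=18}

Answer: 14 19 4 16 18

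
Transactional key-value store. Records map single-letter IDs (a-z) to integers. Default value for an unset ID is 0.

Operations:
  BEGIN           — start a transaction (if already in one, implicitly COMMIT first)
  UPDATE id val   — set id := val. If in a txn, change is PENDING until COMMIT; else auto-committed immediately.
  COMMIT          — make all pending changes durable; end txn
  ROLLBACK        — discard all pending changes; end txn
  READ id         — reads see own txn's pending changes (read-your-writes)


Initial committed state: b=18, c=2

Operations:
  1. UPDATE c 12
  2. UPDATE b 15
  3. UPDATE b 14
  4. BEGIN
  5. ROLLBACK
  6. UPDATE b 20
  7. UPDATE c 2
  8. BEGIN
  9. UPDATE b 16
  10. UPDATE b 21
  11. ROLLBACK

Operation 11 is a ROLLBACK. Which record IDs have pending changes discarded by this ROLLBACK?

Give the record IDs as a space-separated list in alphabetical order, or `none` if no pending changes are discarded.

Initial committed: {b=18, c=2}
Op 1: UPDATE c=12 (auto-commit; committed c=12)
Op 2: UPDATE b=15 (auto-commit; committed b=15)
Op 3: UPDATE b=14 (auto-commit; committed b=14)
Op 4: BEGIN: in_txn=True, pending={}
Op 5: ROLLBACK: discarded pending []; in_txn=False
Op 6: UPDATE b=20 (auto-commit; committed b=20)
Op 7: UPDATE c=2 (auto-commit; committed c=2)
Op 8: BEGIN: in_txn=True, pending={}
Op 9: UPDATE b=16 (pending; pending now {b=16})
Op 10: UPDATE b=21 (pending; pending now {b=21})
Op 11: ROLLBACK: discarded pending ['b']; in_txn=False
ROLLBACK at op 11 discards: ['b']

Answer: b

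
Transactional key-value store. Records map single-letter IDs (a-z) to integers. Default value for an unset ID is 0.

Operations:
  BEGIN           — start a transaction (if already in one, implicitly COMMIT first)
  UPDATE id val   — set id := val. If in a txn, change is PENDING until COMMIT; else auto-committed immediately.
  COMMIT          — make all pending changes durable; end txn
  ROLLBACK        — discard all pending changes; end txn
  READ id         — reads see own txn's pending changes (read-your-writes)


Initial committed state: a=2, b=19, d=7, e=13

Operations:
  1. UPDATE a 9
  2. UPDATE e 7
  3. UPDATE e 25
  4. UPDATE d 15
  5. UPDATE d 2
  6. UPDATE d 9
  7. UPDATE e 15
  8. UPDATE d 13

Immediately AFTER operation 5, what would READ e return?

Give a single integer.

Initial committed: {a=2, b=19, d=7, e=13}
Op 1: UPDATE a=9 (auto-commit; committed a=9)
Op 2: UPDATE e=7 (auto-commit; committed e=7)
Op 3: UPDATE e=25 (auto-commit; committed e=25)
Op 4: UPDATE d=15 (auto-commit; committed d=15)
Op 5: UPDATE d=2 (auto-commit; committed d=2)
After op 5: visible(e) = 25 (pending={}, committed={a=9, b=19, d=2, e=25})

Answer: 25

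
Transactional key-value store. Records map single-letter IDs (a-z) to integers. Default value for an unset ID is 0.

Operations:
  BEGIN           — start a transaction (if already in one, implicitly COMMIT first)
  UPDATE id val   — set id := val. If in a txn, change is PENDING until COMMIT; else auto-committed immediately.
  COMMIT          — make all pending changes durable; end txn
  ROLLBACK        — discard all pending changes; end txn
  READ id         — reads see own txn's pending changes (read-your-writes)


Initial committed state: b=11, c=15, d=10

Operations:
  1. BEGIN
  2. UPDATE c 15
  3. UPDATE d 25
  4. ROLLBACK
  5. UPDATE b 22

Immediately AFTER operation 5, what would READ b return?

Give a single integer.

Initial committed: {b=11, c=15, d=10}
Op 1: BEGIN: in_txn=True, pending={}
Op 2: UPDATE c=15 (pending; pending now {c=15})
Op 3: UPDATE d=25 (pending; pending now {c=15, d=25})
Op 4: ROLLBACK: discarded pending ['c', 'd']; in_txn=False
Op 5: UPDATE b=22 (auto-commit; committed b=22)
After op 5: visible(b) = 22 (pending={}, committed={b=22, c=15, d=10})

Answer: 22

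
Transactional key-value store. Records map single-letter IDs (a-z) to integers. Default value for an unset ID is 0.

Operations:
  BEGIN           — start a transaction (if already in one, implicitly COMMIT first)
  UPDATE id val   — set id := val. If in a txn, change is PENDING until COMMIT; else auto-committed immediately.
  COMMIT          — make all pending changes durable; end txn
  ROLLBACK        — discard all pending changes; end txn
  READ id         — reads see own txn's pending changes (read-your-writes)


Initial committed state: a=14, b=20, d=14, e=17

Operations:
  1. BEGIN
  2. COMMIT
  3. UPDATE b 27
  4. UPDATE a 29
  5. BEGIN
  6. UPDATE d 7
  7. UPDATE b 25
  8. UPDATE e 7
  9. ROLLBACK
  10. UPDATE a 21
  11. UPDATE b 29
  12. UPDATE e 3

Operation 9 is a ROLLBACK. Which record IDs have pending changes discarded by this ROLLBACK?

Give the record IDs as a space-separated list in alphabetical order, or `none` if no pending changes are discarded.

Answer: b d e

Derivation:
Initial committed: {a=14, b=20, d=14, e=17}
Op 1: BEGIN: in_txn=True, pending={}
Op 2: COMMIT: merged [] into committed; committed now {a=14, b=20, d=14, e=17}
Op 3: UPDATE b=27 (auto-commit; committed b=27)
Op 4: UPDATE a=29 (auto-commit; committed a=29)
Op 5: BEGIN: in_txn=True, pending={}
Op 6: UPDATE d=7 (pending; pending now {d=7})
Op 7: UPDATE b=25 (pending; pending now {b=25, d=7})
Op 8: UPDATE e=7 (pending; pending now {b=25, d=7, e=7})
Op 9: ROLLBACK: discarded pending ['b', 'd', 'e']; in_txn=False
Op 10: UPDATE a=21 (auto-commit; committed a=21)
Op 11: UPDATE b=29 (auto-commit; committed b=29)
Op 12: UPDATE e=3 (auto-commit; committed e=3)
ROLLBACK at op 9 discards: ['b', 'd', 'e']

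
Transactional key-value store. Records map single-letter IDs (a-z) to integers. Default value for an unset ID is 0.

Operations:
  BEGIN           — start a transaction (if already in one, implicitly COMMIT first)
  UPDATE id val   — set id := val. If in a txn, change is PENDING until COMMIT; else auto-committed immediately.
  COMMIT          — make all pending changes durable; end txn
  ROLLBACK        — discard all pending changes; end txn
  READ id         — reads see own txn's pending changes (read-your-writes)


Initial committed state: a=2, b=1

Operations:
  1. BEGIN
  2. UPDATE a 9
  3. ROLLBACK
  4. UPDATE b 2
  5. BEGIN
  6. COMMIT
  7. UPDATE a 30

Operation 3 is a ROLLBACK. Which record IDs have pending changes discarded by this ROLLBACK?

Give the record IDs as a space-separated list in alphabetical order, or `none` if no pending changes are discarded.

Initial committed: {a=2, b=1}
Op 1: BEGIN: in_txn=True, pending={}
Op 2: UPDATE a=9 (pending; pending now {a=9})
Op 3: ROLLBACK: discarded pending ['a']; in_txn=False
Op 4: UPDATE b=2 (auto-commit; committed b=2)
Op 5: BEGIN: in_txn=True, pending={}
Op 6: COMMIT: merged [] into committed; committed now {a=2, b=2}
Op 7: UPDATE a=30 (auto-commit; committed a=30)
ROLLBACK at op 3 discards: ['a']

Answer: a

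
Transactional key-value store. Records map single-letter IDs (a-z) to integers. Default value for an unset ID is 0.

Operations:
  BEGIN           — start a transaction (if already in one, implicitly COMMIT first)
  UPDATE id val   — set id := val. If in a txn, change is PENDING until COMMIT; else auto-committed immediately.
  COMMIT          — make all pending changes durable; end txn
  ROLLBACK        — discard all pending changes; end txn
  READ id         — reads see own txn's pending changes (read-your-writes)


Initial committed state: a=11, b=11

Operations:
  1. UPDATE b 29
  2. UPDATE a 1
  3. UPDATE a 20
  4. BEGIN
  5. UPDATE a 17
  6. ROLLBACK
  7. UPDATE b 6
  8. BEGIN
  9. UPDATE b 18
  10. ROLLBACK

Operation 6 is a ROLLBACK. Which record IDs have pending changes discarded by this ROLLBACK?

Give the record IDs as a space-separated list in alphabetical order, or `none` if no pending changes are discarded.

Answer: a

Derivation:
Initial committed: {a=11, b=11}
Op 1: UPDATE b=29 (auto-commit; committed b=29)
Op 2: UPDATE a=1 (auto-commit; committed a=1)
Op 3: UPDATE a=20 (auto-commit; committed a=20)
Op 4: BEGIN: in_txn=True, pending={}
Op 5: UPDATE a=17 (pending; pending now {a=17})
Op 6: ROLLBACK: discarded pending ['a']; in_txn=False
Op 7: UPDATE b=6 (auto-commit; committed b=6)
Op 8: BEGIN: in_txn=True, pending={}
Op 9: UPDATE b=18 (pending; pending now {b=18})
Op 10: ROLLBACK: discarded pending ['b']; in_txn=False
ROLLBACK at op 6 discards: ['a']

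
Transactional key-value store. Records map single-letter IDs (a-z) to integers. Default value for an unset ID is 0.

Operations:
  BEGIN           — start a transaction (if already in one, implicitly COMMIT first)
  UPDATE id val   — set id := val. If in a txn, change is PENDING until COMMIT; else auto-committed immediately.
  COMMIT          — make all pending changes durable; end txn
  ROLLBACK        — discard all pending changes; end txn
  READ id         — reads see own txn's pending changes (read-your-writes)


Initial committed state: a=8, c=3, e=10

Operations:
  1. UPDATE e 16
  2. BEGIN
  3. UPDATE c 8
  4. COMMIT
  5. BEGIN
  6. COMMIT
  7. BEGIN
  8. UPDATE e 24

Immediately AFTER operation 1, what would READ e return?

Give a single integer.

Initial committed: {a=8, c=3, e=10}
Op 1: UPDATE e=16 (auto-commit; committed e=16)
After op 1: visible(e) = 16 (pending={}, committed={a=8, c=3, e=16})

Answer: 16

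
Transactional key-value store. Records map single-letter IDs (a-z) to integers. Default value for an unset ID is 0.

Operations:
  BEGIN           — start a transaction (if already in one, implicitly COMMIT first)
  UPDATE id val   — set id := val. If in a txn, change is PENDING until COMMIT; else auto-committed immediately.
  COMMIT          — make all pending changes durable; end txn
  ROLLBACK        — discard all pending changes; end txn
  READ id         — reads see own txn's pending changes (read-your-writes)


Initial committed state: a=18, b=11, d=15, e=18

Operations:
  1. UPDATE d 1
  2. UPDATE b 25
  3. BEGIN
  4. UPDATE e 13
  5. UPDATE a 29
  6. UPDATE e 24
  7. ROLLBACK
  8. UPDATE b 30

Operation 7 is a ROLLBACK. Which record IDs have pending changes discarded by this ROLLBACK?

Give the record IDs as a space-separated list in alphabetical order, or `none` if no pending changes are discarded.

Answer: a e

Derivation:
Initial committed: {a=18, b=11, d=15, e=18}
Op 1: UPDATE d=1 (auto-commit; committed d=1)
Op 2: UPDATE b=25 (auto-commit; committed b=25)
Op 3: BEGIN: in_txn=True, pending={}
Op 4: UPDATE e=13 (pending; pending now {e=13})
Op 5: UPDATE a=29 (pending; pending now {a=29, e=13})
Op 6: UPDATE e=24 (pending; pending now {a=29, e=24})
Op 7: ROLLBACK: discarded pending ['a', 'e']; in_txn=False
Op 8: UPDATE b=30 (auto-commit; committed b=30)
ROLLBACK at op 7 discards: ['a', 'e']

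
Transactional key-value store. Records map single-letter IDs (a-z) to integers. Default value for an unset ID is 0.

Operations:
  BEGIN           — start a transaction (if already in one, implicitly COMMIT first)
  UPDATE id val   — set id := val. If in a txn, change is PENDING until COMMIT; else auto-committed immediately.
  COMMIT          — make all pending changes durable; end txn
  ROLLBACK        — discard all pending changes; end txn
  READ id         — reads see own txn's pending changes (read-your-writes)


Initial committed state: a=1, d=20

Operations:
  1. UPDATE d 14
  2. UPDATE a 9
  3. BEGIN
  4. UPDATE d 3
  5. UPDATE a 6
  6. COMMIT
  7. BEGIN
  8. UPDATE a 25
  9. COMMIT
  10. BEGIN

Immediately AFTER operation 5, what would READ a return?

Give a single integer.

Answer: 6

Derivation:
Initial committed: {a=1, d=20}
Op 1: UPDATE d=14 (auto-commit; committed d=14)
Op 2: UPDATE a=9 (auto-commit; committed a=9)
Op 3: BEGIN: in_txn=True, pending={}
Op 4: UPDATE d=3 (pending; pending now {d=3})
Op 5: UPDATE a=6 (pending; pending now {a=6, d=3})
After op 5: visible(a) = 6 (pending={a=6, d=3}, committed={a=9, d=14})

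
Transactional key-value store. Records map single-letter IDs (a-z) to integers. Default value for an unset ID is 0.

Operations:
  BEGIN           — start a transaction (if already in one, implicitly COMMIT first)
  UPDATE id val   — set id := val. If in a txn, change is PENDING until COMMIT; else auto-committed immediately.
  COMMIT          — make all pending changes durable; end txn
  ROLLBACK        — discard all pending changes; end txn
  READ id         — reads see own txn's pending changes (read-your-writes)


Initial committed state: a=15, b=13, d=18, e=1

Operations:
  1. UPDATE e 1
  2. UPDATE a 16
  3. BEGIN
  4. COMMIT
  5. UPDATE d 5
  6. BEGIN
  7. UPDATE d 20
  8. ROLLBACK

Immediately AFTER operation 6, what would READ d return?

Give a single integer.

Initial committed: {a=15, b=13, d=18, e=1}
Op 1: UPDATE e=1 (auto-commit; committed e=1)
Op 2: UPDATE a=16 (auto-commit; committed a=16)
Op 3: BEGIN: in_txn=True, pending={}
Op 4: COMMIT: merged [] into committed; committed now {a=16, b=13, d=18, e=1}
Op 5: UPDATE d=5 (auto-commit; committed d=5)
Op 6: BEGIN: in_txn=True, pending={}
After op 6: visible(d) = 5 (pending={}, committed={a=16, b=13, d=5, e=1})

Answer: 5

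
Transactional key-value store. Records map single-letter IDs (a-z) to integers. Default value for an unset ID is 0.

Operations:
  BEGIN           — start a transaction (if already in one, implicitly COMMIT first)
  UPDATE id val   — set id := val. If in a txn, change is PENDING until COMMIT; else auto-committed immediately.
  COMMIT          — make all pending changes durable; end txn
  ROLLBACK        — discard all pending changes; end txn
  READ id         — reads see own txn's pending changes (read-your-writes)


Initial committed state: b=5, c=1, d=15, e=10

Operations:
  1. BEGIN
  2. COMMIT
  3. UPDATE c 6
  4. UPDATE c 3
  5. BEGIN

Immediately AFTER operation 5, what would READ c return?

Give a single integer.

Answer: 3

Derivation:
Initial committed: {b=5, c=1, d=15, e=10}
Op 1: BEGIN: in_txn=True, pending={}
Op 2: COMMIT: merged [] into committed; committed now {b=5, c=1, d=15, e=10}
Op 3: UPDATE c=6 (auto-commit; committed c=6)
Op 4: UPDATE c=3 (auto-commit; committed c=3)
Op 5: BEGIN: in_txn=True, pending={}
After op 5: visible(c) = 3 (pending={}, committed={b=5, c=3, d=15, e=10})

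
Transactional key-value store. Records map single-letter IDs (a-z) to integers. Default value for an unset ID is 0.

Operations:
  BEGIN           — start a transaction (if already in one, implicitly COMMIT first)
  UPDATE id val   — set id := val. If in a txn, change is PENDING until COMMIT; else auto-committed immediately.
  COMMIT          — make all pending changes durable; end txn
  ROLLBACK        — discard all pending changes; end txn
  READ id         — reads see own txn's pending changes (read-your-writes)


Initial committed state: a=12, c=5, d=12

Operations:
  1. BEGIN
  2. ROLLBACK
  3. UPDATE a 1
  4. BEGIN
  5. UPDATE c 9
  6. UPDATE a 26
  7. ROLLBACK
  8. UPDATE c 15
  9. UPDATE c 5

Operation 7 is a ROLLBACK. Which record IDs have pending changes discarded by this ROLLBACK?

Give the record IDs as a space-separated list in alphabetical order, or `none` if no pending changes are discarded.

Initial committed: {a=12, c=5, d=12}
Op 1: BEGIN: in_txn=True, pending={}
Op 2: ROLLBACK: discarded pending []; in_txn=False
Op 3: UPDATE a=1 (auto-commit; committed a=1)
Op 4: BEGIN: in_txn=True, pending={}
Op 5: UPDATE c=9 (pending; pending now {c=9})
Op 6: UPDATE a=26 (pending; pending now {a=26, c=9})
Op 7: ROLLBACK: discarded pending ['a', 'c']; in_txn=False
Op 8: UPDATE c=15 (auto-commit; committed c=15)
Op 9: UPDATE c=5 (auto-commit; committed c=5)
ROLLBACK at op 7 discards: ['a', 'c']

Answer: a c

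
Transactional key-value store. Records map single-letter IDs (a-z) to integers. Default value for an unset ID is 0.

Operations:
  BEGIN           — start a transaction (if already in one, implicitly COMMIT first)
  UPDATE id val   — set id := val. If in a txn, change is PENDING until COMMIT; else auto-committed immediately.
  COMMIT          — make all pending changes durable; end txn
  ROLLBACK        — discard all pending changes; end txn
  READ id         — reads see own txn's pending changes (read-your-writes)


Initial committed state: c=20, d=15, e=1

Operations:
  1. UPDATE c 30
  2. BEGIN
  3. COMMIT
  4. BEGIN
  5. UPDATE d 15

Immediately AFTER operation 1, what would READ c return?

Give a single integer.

Answer: 30

Derivation:
Initial committed: {c=20, d=15, e=1}
Op 1: UPDATE c=30 (auto-commit; committed c=30)
After op 1: visible(c) = 30 (pending={}, committed={c=30, d=15, e=1})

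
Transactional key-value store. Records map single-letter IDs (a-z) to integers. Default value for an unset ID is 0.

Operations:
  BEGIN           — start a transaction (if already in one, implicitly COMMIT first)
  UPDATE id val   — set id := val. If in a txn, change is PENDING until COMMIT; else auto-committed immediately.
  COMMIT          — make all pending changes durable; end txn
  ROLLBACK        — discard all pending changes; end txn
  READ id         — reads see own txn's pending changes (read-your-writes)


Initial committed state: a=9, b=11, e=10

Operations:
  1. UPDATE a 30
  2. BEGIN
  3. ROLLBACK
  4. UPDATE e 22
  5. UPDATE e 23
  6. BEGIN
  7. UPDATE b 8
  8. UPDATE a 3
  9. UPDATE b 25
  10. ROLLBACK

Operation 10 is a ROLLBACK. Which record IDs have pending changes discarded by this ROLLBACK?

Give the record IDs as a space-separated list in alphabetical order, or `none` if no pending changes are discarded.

Initial committed: {a=9, b=11, e=10}
Op 1: UPDATE a=30 (auto-commit; committed a=30)
Op 2: BEGIN: in_txn=True, pending={}
Op 3: ROLLBACK: discarded pending []; in_txn=False
Op 4: UPDATE e=22 (auto-commit; committed e=22)
Op 5: UPDATE e=23 (auto-commit; committed e=23)
Op 6: BEGIN: in_txn=True, pending={}
Op 7: UPDATE b=8 (pending; pending now {b=8})
Op 8: UPDATE a=3 (pending; pending now {a=3, b=8})
Op 9: UPDATE b=25 (pending; pending now {a=3, b=25})
Op 10: ROLLBACK: discarded pending ['a', 'b']; in_txn=False
ROLLBACK at op 10 discards: ['a', 'b']

Answer: a b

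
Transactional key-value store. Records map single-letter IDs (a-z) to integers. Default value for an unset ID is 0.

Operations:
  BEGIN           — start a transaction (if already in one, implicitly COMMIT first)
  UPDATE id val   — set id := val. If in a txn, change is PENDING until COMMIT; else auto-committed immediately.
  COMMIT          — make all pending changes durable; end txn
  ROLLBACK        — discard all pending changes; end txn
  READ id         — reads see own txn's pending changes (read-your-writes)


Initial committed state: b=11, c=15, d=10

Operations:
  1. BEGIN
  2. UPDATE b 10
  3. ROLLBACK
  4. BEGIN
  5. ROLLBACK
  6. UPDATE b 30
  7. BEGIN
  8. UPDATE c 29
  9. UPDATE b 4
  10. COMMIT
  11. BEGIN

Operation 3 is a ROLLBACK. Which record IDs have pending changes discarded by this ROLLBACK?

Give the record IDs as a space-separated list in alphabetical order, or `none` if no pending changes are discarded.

Answer: b

Derivation:
Initial committed: {b=11, c=15, d=10}
Op 1: BEGIN: in_txn=True, pending={}
Op 2: UPDATE b=10 (pending; pending now {b=10})
Op 3: ROLLBACK: discarded pending ['b']; in_txn=False
Op 4: BEGIN: in_txn=True, pending={}
Op 5: ROLLBACK: discarded pending []; in_txn=False
Op 6: UPDATE b=30 (auto-commit; committed b=30)
Op 7: BEGIN: in_txn=True, pending={}
Op 8: UPDATE c=29 (pending; pending now {c=29})
Op 9: UPDATE b=4 (pending; pending now {b=4, c=29})
Op 10: COMMIT: merged ['b', 'c'] into committed; committed now {b=4, c=29, d=10}
Op 11: BEGIN: in_txn=True, pending={}
ROLLBACK at op 3 discards: ['b']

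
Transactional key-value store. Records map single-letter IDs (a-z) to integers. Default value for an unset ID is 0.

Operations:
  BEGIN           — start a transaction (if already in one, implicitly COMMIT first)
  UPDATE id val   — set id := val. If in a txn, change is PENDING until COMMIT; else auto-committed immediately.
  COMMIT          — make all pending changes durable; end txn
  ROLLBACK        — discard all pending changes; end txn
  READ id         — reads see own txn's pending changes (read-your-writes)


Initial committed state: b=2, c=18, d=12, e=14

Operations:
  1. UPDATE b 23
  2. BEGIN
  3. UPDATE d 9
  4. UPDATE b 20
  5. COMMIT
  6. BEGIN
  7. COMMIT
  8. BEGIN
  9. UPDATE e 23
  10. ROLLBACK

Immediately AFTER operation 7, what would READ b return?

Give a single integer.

Answer: 20

Derivation:
Initial committed: {b=2, c=18, d=12, e=14}
Op 1: UPDATE b=23 (auto-commit; committed b=23)
Op 2: BEGIN: in_txn=True, pending={}
Op 3: UPDATE d=9 (pending; pending now {d=9})
Op 4: UPDATE b=20 (pending; pending now {b=20, d=9})
Op 5: COMMIT: merged ['b', 'd'] into committed; committed now {b=20, c=18, d=9, e=14}
Op 6: BEGIN: in_txn=True, pending={}
Op 7: COMMIT: merged [] into committed; committed now {b=20, c=18, d=9, e=14}
After op 7: visible(b) = 20 (pending={}, committed={b=20, c=18, d=9, e=14})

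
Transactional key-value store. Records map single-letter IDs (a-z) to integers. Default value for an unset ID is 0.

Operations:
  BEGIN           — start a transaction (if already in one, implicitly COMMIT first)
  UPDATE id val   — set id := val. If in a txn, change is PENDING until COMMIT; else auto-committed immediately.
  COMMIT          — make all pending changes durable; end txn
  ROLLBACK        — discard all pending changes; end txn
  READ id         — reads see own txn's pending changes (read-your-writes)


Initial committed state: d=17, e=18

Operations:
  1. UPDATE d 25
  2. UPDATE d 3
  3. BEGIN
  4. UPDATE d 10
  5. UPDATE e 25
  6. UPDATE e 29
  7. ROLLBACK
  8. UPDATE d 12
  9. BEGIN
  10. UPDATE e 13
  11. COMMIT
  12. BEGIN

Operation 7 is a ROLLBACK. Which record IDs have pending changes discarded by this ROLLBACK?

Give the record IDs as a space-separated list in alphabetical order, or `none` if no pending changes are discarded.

Initial committed: {d=17, e=18}
Op 1: UPDATE d=25 (auto-commit; committed d=25)
Op 2: UPDATE d=3 (auto-commit; committed d=3)
Op 3: BEGIN: in_txn=True, pending={}
Op 4: UPDATE d=10 (pending; pending now {d=10})
Op 5: UPDATE e=25 (pending; pending now {d=10, e=25})
Op 6: UPDATE e=29 (pending; pending now {d=10, e=29})
Op 7: ROLLBACK: discarded pending ['d', 'e']; in_txn=False
Op 8: UPDATE d=12 (auto-commit; committed d=12)
Op 9: BEGIN: in_txn=True, pending={}
Op 10: UPDATE e=13 (pending; pending now {e=13})
Op 11: COMMIT: merged ['e'] into committed; committed now {d=12, e=13}
Op 12: BEGIN: in_txn=True, pending={}
ROLLBACK at op 7 discards: ['d', 'e']

Answer: d e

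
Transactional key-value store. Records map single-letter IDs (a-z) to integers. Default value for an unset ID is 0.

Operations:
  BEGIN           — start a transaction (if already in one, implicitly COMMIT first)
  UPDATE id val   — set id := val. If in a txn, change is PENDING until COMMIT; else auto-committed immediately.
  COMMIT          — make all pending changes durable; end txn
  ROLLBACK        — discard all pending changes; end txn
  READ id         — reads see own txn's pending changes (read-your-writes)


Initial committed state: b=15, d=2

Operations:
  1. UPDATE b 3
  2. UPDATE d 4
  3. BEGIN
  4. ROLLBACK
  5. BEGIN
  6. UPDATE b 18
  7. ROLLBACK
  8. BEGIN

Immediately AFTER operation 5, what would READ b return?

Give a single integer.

Initial committed: {b=15, d=2}
Op 1: UPDATE b=3 (auto-commit; committed b=3)
Op 2: UPDATE d=4 (auto-commit; committed d=4)
Op 3: BEGIN: in_txn=True, pending={}
Op 4: ROLLBACK: discarded pending []; in_txn=False
Op 5: BEGIN: in_txn=True, pending={}
After op 5: visible(b) = 3 (pending={}, committed={b=3, d=4})

Answer: 3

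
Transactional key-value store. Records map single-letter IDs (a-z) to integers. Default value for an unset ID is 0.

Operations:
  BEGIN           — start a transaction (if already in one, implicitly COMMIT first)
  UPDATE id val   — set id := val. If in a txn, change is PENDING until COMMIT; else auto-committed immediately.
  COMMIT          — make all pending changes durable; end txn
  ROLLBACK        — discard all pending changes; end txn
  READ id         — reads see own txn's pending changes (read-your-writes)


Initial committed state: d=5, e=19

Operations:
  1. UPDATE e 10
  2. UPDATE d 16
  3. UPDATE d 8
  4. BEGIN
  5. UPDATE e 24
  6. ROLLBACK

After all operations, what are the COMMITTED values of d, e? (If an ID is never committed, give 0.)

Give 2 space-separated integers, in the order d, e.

Initial committed: {d=5, e=19}
Op 1: UPDATE e=10 (auto-commit; committed e=10)
Op 2: UPDATE d=16 (auto-commit; committed d=16)
Op 3: UPDATE d=8 (auto-commit; committed d=8)
Op 4: BEGIN: in_txn=True, pending={}
Op 5: UPDATE e=24 (pending; pending now {e=24})
Op 6: ROLLBACK: discarded pending ['e']; in_txn=False
Final committed: {d=8, e=10}

Answer: 8 10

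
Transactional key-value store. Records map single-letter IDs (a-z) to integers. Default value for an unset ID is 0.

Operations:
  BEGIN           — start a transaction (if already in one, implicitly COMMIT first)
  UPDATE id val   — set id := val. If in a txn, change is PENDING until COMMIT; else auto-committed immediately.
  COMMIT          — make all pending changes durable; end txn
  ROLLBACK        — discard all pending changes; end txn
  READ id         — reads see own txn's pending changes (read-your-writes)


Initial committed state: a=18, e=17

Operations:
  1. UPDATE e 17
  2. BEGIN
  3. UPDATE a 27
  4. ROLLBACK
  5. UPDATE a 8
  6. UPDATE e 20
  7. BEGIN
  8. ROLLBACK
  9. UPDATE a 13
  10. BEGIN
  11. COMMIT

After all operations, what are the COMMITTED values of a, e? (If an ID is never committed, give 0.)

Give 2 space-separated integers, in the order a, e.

Answer: 13 20

Derivation:
Initial committed: {a=18, e=17}
Op 1: UPDATE e=17 (auto-commit; committed e=17)
Op 2: BEGIN: in_txn=True, pending={}
Op 3: UPDATE a=27 (pending; pending now {a=27})
Op 4: ROLLBACK: discarded pending ['a']; in_txn=False
Op 5: UPDATE a=8 (auto-commit; committed a=8)
Op 6: UPDATE e=20 (auto-commit; committed e=20)
Op 7: BEGIN: in_txn=True, pending={}
Op 8: ROLLBACK: discarded pending []; in_txn=False
Op 9: UPDATE a=13 (auto-commit; committed a=13)
Op 10: BEGIN: in_txn=True, pending={}
Op 11: COMMIT: merged [] into committed; committed now {a=13, e=20}
Final committed: {a=13, e=20}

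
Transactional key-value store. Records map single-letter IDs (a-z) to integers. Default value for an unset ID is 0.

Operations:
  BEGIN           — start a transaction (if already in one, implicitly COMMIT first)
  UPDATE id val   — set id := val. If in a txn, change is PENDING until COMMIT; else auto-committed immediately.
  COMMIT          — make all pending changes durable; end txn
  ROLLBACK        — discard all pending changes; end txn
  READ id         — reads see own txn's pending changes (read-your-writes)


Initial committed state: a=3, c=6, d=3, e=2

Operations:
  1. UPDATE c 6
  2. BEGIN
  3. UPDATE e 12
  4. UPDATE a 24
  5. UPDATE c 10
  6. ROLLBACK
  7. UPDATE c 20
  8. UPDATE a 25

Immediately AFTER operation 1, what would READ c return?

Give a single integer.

Initial committed: {a=3, c=6, d=3, e=2}
Op 1: UPDATE c=6 (auto-commit; committed c=6)
After op 1: visible(c) = 6 (pending={}, committed={a=3, c=6, d=3, e=2})

Answer: 6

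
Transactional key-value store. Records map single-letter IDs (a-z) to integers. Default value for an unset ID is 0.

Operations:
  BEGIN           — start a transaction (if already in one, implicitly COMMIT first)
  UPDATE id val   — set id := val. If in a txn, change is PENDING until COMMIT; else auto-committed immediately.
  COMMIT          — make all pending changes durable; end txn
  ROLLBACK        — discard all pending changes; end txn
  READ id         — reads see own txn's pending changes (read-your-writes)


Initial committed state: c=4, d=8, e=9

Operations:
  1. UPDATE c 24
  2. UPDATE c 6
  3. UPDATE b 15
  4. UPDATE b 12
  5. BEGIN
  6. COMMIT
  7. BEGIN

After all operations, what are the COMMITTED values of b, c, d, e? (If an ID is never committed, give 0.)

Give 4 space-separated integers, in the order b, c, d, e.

Answer: 12 6 8 9

Derivation:
Initial committed: {c=4, d=8, e=9}
Op 1: UPDATE c=24 (auto-commit; committed c=24)
Op 2: UPDATE c=6 (auto-commit; committed c=6)
Op 3: UPDATE b=15 (auto-commit; committed b=15)
Op 4: UPDATE b=12 (auto-commit; committed b=12)
Op 5: BEGIN: in_txn=True, pending={}
Op 6: COMMIT: merged [] into committed; committed now {b=12, c=6, d=8, e=9}
Op 7: BEGIN: in_txn=True, pending={}
Final committed: {b=12, c=6, d=8, e=9}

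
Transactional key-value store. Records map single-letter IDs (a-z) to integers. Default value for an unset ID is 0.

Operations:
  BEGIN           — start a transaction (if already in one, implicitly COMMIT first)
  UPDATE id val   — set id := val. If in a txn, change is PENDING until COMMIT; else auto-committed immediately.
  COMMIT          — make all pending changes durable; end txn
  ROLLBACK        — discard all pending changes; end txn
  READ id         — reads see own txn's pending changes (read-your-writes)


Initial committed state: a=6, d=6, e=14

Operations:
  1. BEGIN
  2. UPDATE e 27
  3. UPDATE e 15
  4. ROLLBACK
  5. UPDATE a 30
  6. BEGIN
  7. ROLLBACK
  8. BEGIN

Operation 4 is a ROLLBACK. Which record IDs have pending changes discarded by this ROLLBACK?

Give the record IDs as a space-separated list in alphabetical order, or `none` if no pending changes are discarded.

Initial committed: {a=6, d=6, e=14}
Op 1: BEGIN: in_txn=True, pending={}
Op 2: UPDATE e=27 (pending; pending now {e=27})
Op 3: UPDATE e=15 (pending; pending now {e=15})
Op 4: ROLLBACK: discarded pending ['e']; in_txn=False
Op 5: UPDATE a=30 (auto-commit; committed a=30)
Op 6: BEGIN: in_txn=True, pending={}
Op 7: ROLLBACK: discarded pending []; in_txn=False
Op 8: BEGIN: in_txn=True, pending={}
ROLLBACK at op 4 discards: ['e']

Answer: e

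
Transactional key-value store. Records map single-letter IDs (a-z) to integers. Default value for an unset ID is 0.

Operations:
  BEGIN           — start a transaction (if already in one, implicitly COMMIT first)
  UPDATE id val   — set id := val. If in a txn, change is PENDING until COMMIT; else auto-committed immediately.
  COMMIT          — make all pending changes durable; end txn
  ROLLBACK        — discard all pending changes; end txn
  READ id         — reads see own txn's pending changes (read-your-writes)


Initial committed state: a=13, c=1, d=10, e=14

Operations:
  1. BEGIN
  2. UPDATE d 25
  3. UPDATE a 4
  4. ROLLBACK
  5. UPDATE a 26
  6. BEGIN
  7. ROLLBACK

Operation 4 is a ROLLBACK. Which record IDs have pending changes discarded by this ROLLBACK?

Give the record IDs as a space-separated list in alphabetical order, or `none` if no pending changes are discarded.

Answer: a d

Derivation:
Initial committed: {a=13, c=1, d=10, e=14}
Op 1: BEGIN: in_txn=True, pending={}
Op 2: UPDATE d=25 (pending; pending now {d=25})
Op 3: UPDATE a=4 (pending; pending now {a=4, d=25})
Op 4: ROLLBACK: discarded pending ['a', 'd']; in_txn=False
Op 5: UPDATE a=26 (auto-commit; committed a=26)
Op 6: BEGIN: in_txn=True, pending={}
Op 7: ROLLBACK: discarded pending []; in_txn=False
ROLLBACK at op 4 discards: ['a', 'd']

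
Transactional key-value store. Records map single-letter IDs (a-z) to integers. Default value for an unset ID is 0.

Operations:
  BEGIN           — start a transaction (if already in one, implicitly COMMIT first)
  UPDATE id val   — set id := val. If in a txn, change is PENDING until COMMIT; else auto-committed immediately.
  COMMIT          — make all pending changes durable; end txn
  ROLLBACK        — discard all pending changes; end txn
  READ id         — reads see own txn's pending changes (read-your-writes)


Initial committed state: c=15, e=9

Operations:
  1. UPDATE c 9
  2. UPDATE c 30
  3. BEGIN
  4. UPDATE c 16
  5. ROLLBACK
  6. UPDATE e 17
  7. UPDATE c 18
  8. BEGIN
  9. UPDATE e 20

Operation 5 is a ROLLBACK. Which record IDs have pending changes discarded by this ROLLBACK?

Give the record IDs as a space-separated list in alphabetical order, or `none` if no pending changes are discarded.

Initial committed: {c=15, e=9}
Op 1: UPDATE c=9 (auto-commit; committed c=9)
Op 2: UPDATE c=30 (auto-commit; committed c=30)
Op 3: BEGIN: in_txn=True, pending={}
Op 4: UPDATE c=16 (pending; pending now {c=16})
Op 5: ROLLBACK: discarded pending ['c']; in_txn=False
Op 6: UPDATE e=17 (auto-commit; committed e=17)
Op 7: UPDATE c=18 (auto-commit; committed c=18)
Op 8: BEGIN: in_txn=True, pending={}
Op 9: UPDATE e=20 (pending; pending now {e=20})
ROLLBACK at op 5 discards: ['c']

Answer: c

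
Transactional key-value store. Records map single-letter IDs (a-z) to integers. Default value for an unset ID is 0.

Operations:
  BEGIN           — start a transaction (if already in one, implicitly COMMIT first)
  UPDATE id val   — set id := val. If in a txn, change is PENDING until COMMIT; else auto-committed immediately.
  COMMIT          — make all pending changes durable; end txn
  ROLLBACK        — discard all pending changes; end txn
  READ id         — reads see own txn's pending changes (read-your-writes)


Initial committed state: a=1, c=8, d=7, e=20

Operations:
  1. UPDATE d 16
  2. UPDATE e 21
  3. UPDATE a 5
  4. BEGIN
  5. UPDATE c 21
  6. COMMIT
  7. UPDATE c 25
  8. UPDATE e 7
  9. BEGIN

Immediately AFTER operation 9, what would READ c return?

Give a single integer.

Answer: 25

Derivation:
Initial committed: {a=1, c=8, d=7, e=20}
Op 1: UPDATE d=16 (auto-commit; committed d=16)
Op 2: UPDATE e=21 (auto-commit; committed e=21)
Op 3: UPDATE a=5 (auto-commit; committed a=5)
Op 4: BEGIN: in_txn=True, pending={}
Op 5: UPDATE c=21 (pending; pending now {c=21})
Op 6: COMMIT: merged ['c'] into committed; committed now {a=5, c=21, d=16, e=21}
Op 7: UPDATE c=25 (auto-commit; committed c=25)
Op 8: UPDATE e=7 (auto-commit; committed e=7)
Op 9: BEGIN: in_txn=True, pending={}
After op 9: visible(c) = 25 (pending={}, committed={a=5, c=25, d=16, e=7})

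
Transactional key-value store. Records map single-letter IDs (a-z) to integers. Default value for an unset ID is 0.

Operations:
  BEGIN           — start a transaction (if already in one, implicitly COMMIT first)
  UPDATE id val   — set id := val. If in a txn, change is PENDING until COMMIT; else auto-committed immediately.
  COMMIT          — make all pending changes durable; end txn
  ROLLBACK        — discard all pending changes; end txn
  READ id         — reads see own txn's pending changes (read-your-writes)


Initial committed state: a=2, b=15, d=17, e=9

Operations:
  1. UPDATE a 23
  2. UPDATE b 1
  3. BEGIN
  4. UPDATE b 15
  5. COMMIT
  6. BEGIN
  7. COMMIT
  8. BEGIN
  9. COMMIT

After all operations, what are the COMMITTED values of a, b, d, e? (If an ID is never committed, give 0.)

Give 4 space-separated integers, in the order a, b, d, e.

Answer: 23 15 17 9

Derivation:
Initial committed: {a=2, b=15, d=17, e=9}
Op 1: UPDATE a=23 (auto-commit; committed a=23)
Op 2: UPDATE b=1 (auto-commit; committed b=1)
Op 3: BEGIN: in_txn=True, pending={}
Op 4: UPDATE b=15 (pending; pending now {b=15})
Op 5: COMMIT: merged ['b'] into committed; committed now {a=23, b=15, d=17, e=9}
Op 6: BEGIN: in_txn=True, pending={}
Op 7: COMMIT: merged [] into committed; committed now {a=23, b=15, d=17, e=9}
Op 8: BEGIN: in_txn=True, pending={}
Op 9: COMMIT: merged [] into committed; committed now {a=23, b=15, d=17, e=9}
Final committed: {a=23, b=15, d=17, e=9}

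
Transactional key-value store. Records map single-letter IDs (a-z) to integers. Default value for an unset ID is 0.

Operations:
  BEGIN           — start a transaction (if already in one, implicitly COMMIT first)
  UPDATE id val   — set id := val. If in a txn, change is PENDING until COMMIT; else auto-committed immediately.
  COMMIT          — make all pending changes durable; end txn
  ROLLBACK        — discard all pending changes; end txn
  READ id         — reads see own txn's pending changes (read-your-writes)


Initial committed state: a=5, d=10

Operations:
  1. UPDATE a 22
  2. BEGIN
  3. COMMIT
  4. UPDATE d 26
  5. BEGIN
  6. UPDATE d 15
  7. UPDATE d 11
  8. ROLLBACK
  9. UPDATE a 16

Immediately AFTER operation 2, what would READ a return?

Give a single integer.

Answer: 22

Derivation:
Initial committed: {a=5, d=10}
Op 1: UPDATE a=22 (auto-commit; committed a=22)
Op 2: BEGIN: in_txn=True, pending={}
After op 2: visible(a) = 22 (pending={}, committed={a=22, d=10})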